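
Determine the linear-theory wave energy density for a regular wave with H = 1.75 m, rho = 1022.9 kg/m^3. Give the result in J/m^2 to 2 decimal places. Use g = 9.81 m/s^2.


E = (1/8) * rho * g * H^2
E = (1/8) * 1022.9 * 9.81 * 1.75^2
E = 0.125 * 1022.9 * 9.81 * 3.0625
E = 3841.39 J/m^2

3841.39


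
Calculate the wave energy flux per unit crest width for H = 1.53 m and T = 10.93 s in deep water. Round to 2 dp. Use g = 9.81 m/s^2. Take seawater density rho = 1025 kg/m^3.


P = rho * g^2 * H^2 * T / (32 * pi)
P = 1025 * 9.81^2 * 1.53^2 * 10.93 / (32 * pi)
P = 1025 * 96.2361 * 2.3409 * 10.93 / 100.53096
P = 25105.28 W/m

25105.28


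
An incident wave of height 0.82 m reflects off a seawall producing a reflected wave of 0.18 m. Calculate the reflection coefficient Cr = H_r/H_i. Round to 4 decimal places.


Cr = H_r / H_i
Cr = 0.18 / 0.82
Cr = 0.2195

0.2195


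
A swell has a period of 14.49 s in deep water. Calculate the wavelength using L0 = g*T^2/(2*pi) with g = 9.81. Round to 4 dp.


L0 = g * T^2 / (2 * pi)
L0 = 9.81 * 14.49^2 / (2 * pi)
L0 = 9.81 * 209.9601 / 6.28319
L0 = 2059.7086 / 6.28319
L0 = 327.8128 m

327.8128


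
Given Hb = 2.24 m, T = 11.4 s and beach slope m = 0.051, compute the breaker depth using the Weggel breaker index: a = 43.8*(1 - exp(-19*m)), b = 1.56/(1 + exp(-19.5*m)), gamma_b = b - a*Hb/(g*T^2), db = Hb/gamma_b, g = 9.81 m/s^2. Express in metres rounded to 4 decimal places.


a = 43.8 * (1 - exp(-19 * m))
exp(-19 * 0.051) = exp(-0.9690) = 0.379462
a = 43.8 * (1 - 0.379462) = 27.179551
b = 1.56 / (1 + exp(-19.5 * m))
exp(-19.5 * 0.051) = exp(-0.9945) = 0.369908
b = 1.56 / (1 + 0.369908) = 1.138762
Hb / (g * T^2) = 2.24 / (9.81 * 11.4^2) = 2.24 / 1274.9076 = 0.00175699
gamma_b = b - a * Hb/(g*T^2) = 1.138762 - 27.179551 * 0.00175699 = 1.091008
db = Hb / gamma_b = 2.24 / 1.091008
db = 2.0531 m

2.0531


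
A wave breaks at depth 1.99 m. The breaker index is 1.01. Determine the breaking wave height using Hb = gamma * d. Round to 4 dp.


Hb = gamma * d
Hb = 1.01 * 1.99
Hb = 2.0099 m

2.0099


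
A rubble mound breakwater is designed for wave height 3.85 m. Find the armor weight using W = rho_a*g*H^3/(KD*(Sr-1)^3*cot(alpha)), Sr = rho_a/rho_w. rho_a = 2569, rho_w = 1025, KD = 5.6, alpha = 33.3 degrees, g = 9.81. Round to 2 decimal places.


Sr = rho_a / rho_w = 2569 / 1025 = 2.506341
(Sr - 1) = 1.506341
(Sr - 1)^3 = 3.417986
cot(33.3) = 1 / tan(33.3) = 1 / 0.656877 = 1.522355
Numerator = 2569 * 9.81 * 3.85^3 = 1438186.8059
Denominator = 5.6 * 3.417986 * 1.522355 = 29.138965
W = 1438186.8059 / 29.138965
W = 49356.14 N

49356.14


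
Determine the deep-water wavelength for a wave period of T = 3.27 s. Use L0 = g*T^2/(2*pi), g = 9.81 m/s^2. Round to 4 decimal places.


L0 = g * T^2 / (2 * pi)
L0 = 9.81 * 3.27^2 / (2 * pi)
L0 = 9.81 * 10.6929 / 6.28319
L0 = 104.8973 / 6.28319
L0 = 16.6949 m

16.6949


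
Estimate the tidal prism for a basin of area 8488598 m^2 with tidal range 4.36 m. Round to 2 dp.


Tidal prism = Area * Tidal range
P = 8488598 * 4.36
P = 37010287.28 m^3

37010287.28


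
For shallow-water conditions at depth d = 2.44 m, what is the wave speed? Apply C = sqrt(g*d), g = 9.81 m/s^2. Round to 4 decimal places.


Using the shallow-water approximation:
C = sqrt(g * d) = sqrt(9.81 * 2.44)
C = sqrt(23.9364)
C = 4.8925 m/s

4.8925


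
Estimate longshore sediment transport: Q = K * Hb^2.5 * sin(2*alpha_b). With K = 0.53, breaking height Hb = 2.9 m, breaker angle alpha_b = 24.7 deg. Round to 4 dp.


Q = K * Hb^2.5 * sin(2 * alpha_b)
Hb^2.5 = 2.9^2.5 = 14.321714
sin(2 * 24.7) = sin(49.4) = 0.759271
Q = 0.53 * 14.321714 * 0.759271
Q = 5.7633 m^3/s

5.7633


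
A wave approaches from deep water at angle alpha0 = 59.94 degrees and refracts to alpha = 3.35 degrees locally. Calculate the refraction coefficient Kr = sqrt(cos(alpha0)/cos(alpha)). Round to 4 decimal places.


Kr = sqrt(cos(alpha0) / cos(alpha))
cos(59.94) = 0.500907
cos(3.35) = 0.998291
Kr = sqrt(0.500907 / 0.998291)
Kr = sqrt(0.501764)
Kr = 0.7084

0.7084


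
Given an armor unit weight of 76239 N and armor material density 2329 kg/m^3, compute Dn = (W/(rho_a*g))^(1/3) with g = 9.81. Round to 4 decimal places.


V = W / (rho_a * g)
V = 76239 / (2329 * 9.81)
V = 76239 / 22847.49
V = 3.336865 m^3
Dn = V^(1/3) = 3.336865^(1/3)
Dn = 1.4943 m

1.4943


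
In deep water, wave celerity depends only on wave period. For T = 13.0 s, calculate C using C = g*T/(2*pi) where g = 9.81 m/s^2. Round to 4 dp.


We use the deep-water celerity formula:
C = g * T / (2 * pi)
C = 9.81 * 13.0 / (2 * 3.14159...)
C = 127.530000 / 6.283185
C = 20.2970 m/s

20.2970


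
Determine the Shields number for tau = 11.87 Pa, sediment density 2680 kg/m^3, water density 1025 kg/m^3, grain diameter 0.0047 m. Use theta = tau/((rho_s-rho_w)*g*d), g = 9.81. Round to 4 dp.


theta = tau / ((rho_s - rho_w) * g * d)
rho_s - rho_w = 2680 - 1025 = 1655
Denominator = 1655 * 9.81 * 0.0047 = 76.307085
theta = 11.87 / 76.307085
theta = 0.1556

0.1556


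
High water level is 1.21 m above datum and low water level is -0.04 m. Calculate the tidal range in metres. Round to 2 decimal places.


Tidal range = High water - Low water
Tidal range = 1.21 - (-0.04)
Tidal range = 1.25 m

1.25


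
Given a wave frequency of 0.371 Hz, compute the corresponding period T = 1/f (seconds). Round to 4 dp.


T = 1 / f
T = 1 / 0.371
T = 2.6954 s

2.6954


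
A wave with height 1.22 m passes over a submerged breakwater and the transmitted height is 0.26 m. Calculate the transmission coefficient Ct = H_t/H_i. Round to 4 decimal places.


Ct = H_t / H_i
Ct = 0.26 / 1.22
Ct = 0.2131

0.2131


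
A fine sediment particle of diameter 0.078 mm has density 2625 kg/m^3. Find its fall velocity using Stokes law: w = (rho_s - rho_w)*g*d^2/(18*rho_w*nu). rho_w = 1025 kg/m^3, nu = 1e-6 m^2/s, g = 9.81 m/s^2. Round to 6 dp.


w = (rho_s - rho_w) * g * d^2 / (18 * rho_w * nu)
d = 0.078 mm = 0.000078 m
rho_s - rho_w = 2625 - 1025 = 1600
Numerator = 1600 * 9.81 * (0.000078)^2 = 0.000095494464
Denominator = 18 * 1025 * 1e-6 = 0.018450
w = 0.005176 m/s

0.005176


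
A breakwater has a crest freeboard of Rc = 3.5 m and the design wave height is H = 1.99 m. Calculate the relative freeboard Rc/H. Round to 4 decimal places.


Relative freeboard = Rc / H
= 3.5 / 1.99
= 1.7588

1.7588


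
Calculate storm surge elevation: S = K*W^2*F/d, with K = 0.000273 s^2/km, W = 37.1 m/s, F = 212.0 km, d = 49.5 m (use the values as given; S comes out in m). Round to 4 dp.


S = K * W^2 * F / d
W^2 = 37.1^2 = 1376.41
S = 0.000273 * 1376.41 * 212.0 / 49.5
Numerator = 0.000273 * 1376.41 * 212.0 = 79.661105
S = 79.661105 / 49.5 = 1.6093 m

1.6093


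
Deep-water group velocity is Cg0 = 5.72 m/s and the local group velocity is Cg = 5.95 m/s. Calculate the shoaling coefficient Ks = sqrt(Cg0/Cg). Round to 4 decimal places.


Ks = sqrt(Cg0 / Cg)
Ks = sqrt(5.72 / 5.95)
Ks = sqrt(0.9613)
Ks = 0.9805

0.9805


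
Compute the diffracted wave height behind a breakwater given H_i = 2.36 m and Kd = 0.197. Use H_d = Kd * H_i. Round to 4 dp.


H_d = Kd * H_i
H_d = 0.197 * 2.36
H_d = 0.4649 m

0.4649


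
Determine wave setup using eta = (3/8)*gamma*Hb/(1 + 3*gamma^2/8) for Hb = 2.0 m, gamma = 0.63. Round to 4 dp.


eta = (3/8) * gamma * Hb / (1 + 3*gamma^2/8)
Numerator = (3/8) * 0.63 * 2.0 = 0.472500
Denominator = 1 + 3*0.63^2/8 = 1 + 0.148838 = 1.148838
eta = 0.472500 / 1.148838
eta = 0.4113 m

0.4113


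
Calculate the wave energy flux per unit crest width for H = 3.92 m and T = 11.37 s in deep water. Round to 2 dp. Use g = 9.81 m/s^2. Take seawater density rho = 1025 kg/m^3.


P = rho * g^2 * H^2 * T / (32 * pi)
P = 1025 * 9.81^2 * 3.92^2 * 11.37 / (32 * pi)
P = 1025 * 96.2361 * 15.3664 * 11.37 / 100.53096
P = 171433.08 W/m

171433.08


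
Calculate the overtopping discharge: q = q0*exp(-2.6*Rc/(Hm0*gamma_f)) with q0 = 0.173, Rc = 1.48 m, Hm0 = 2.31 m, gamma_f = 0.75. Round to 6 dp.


q = q0 * exp(-2.6 * Rc / (Hm0 * gamma_f))
Exponent = -2.6 * 1.48 / (2.31 * 0.75)
= -2.6 * 1.48 / 1.7325
= -2.221068
exp(-2.221068) = 0.108493
q = 0.173 * 0.108493
q = 0.018769 m^3/s/m

0.018769


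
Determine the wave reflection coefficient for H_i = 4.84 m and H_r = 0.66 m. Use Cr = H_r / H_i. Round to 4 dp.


Cr = H_r / H_i
Cr = 0.66 / 4.84
Cr = 0.1364

0.1364


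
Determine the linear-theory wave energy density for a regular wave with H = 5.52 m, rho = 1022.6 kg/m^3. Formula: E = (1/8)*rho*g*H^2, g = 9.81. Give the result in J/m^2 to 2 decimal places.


E = (1/8) * rho * g * H^2
E = (1/8) * 1022.6 * 9.81 * 5.52^2
E = 0.125 * 1022.6 * 9.81 * 30.4704
E = 38208.76 J/m^2

38208.76


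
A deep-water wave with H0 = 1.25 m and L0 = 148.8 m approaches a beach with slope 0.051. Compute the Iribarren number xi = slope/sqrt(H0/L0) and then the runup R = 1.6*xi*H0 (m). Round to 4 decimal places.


xi = slope / sqrt(H0/L0)
H0/L0 = 1.25/148.8 = 0.008401
sqrt(0.008401) = 0.091654
xi = 0.051 / 0.091654 = 0.556438
R = 1.6 * xi * H0 = 1.6 * 0.556438 * 1.25
R = 1.1129 m

1.1129


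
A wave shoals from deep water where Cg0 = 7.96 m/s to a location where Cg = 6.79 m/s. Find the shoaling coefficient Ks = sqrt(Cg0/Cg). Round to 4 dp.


Ks = sqrt(Cg0 / Cg)
Ks = sqrt(7.96 / 6.79)
Ks = sqrt(1.1723)
Ks = 1.0827

1.0827


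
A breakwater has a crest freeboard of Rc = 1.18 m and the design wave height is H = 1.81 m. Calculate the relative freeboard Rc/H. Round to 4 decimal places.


Relative freeboard = Rc / H
= 1.18 / 1.81
= 0.6519

0.6519


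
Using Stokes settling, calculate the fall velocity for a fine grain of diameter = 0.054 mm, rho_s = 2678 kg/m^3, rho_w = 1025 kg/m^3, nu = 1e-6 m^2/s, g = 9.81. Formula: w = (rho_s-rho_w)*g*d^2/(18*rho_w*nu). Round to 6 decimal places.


w = (rho_s - rho_w) * g * d^2 / (18 * rho_w * nu)
d = 0.054 mm = 0.000054 m
rho_s - rho_w = 2678 - 1025 = 1653
Numerator = 1653 * 9.81 * (0.000054)^2 = 0.000047285652
Denominator = 18 * 1025 * 1e-6 = 0.018450
w = 0.002563 m/s

0.002563


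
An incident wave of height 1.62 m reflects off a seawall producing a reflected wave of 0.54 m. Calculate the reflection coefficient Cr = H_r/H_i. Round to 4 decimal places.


Cr = H_r / H_i
Cr = 0.54 / 1.62
Cr = 0.3333

0.3333


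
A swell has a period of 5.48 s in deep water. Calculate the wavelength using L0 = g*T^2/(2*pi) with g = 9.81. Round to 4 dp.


L0 = g * T^2 / (2 * pi)
L0 = 9.81 * 5.48^2 / (2 * pi)
L0 = 9.81 * 30.0304 / 6.28319
L0 = 294.5982 / 6.28319
L0 = 46.8868 m

46.8868


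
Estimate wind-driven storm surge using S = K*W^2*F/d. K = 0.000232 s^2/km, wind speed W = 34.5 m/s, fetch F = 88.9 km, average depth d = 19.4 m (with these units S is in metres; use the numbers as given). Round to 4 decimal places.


S = K * W^2 * F / d
W^2 = 34.5^2 = 1190.25
S = 0.000232 * 1190.25 * 88.9 / 19.4
Numerator = 0.000232 * 1190.25 * 88.9 = 24.548668
S = 24.548668 / 19.4 = 1.2654 m

1.2654


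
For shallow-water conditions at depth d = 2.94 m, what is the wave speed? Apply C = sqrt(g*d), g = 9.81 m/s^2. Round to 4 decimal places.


Using the shallow-water approximation:
C = sqrt(g * d) = sqrt(9.81 * 2.94)
C = sqrt(28.8414)
C = 5.3704 m/s

5.3704


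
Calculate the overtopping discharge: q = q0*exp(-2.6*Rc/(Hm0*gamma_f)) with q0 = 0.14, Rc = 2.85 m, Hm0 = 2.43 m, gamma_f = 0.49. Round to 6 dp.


q = q0 * exp(-2.6 * Rc / (Hm0 * gamma_f))
Exponent = -2.6 * 2.85 / (2.43 * 0.49)
= -2.6 * 2.85 / 1.1907
= -6.223230
exp(-6.223230) = 0.001983
q = 0.14 * 0.001983
q = 0.000278 m^3/s/m

0.000278


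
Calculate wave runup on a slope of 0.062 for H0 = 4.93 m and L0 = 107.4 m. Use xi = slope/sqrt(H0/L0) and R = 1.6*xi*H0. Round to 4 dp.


xi = slope / sqrt(H0/L0)
H0/L0 = 4.93/107.4 = 0.045903
sqrt(0.045903) = 0.214250
xi = 0.062 / 0.214250 = 0.289381
R = 1.6 * xi * H0 = 1.6 * 0.289381 * 4.93
R = 2.2826 m

2.2826


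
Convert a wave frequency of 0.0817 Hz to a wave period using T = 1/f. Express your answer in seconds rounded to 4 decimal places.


T = 1 / f
T = 1 / 0.0817
T = 12.2399 s

12.2399


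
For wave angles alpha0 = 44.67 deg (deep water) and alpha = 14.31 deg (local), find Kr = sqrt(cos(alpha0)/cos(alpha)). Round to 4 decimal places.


Kr = sqrt(cos(alpha0) / cos(alpha))
cos(44.67) = 0.711168
cos(14.31) = 0.968973
Kr = sqrt(0.711168 / 0.968973)
Kr = sqrt(0.733940)
Kr = 0.8567

0.8567


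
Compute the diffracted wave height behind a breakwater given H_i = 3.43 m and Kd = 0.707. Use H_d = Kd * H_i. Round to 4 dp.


H_d = Kd * H_i
H_d = 0.707 * 3.43
H_d = 2.4250 m

2.4250


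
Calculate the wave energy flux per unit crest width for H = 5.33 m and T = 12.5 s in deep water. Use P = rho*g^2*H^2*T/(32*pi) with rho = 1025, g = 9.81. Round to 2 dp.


P = rho * g^2 * H^2 * T / (32 * pi)
P = 1025 * 9.81^2 * 5.33^2 * 12.5 / (32 * pi)
P = 1025 * 96.2361 * 28.4089 * 12.5 / 100.53096
P = 348438.76 W/m

348438.76


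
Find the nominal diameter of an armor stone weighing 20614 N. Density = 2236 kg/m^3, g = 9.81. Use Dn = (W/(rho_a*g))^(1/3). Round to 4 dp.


V = W / (rho_a * g)
V = 20614 / (2236 * 9.81)
V = 20614 / 21935.16
V = 0.939770 m^3
Dn = V^(1/3) = 0.939770^(1/3)
Dn = 0.9795 m

0.9795


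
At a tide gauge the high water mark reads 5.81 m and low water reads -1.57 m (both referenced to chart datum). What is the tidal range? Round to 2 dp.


Tidal range = High water - Low water
Tidal range = 5.81 - (-1.57)
Tidal range = 7.38 m

7.38


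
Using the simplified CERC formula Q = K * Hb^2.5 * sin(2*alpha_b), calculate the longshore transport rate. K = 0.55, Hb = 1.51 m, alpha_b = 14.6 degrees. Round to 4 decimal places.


Q = K * Hb^2.5 * sin(2 * alpha_b)
Hb^2.5 = 1.51^2.5 = 2.801834
sin(2 * 14.6) = sin(29.2) = 0.487860
Q = 0.55 * 2.801834 * 0.487860
Q = 0.7518 m^3/s

0.7518


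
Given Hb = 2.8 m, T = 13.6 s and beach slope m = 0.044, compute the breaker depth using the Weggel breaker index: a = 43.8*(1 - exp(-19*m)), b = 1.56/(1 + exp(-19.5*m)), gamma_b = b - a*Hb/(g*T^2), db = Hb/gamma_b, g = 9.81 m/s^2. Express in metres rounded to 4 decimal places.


a = 43.8 * (1 - exp(-19 * m))
exp(-19 * 0.044) = exp(-0.8360) = 0.433441
a = 43.8 * (1 - 0.433441) = 24.815292
b = 1.56 / (1 + exp(-19.5 * m))
exp(-19.5 * 0.044) = exp(-0.8580) = 0.424009
b = 1.56 / (1 + 0.424009) = 1.095498
Hb / (g * T^2) = 2.8 / (9.81 * 13.6^2) = 2.8 / 1814.4576 = 0.00154316
gamma_b = b - a * Hb/(g*T^2) = 1.095498 - 24.815292 * 0.00154316 = 1.057205
db = Hb / gamma_b = 2.8 / 1.057205
db = 2.6485 m

2.6485


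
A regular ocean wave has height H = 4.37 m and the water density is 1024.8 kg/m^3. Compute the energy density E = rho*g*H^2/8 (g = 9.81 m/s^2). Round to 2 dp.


E = (1/8) * rho * g * H^2
E = (1/8) * 1024.8 * 9.81 * 4.37^2
E = 0.125 * 1024.8 * 9.81 * 19.0969
E = 23998.33 J/m^2

23998.33


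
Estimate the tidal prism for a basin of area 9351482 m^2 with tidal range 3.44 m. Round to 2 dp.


Tidal prism = Area * Tidal range
P = 9351482 * 3.44
P = 32169098.08 m^3

32169098.08


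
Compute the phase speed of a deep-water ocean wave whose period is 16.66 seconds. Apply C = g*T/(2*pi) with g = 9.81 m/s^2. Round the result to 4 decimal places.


We use the deep-water celerity formula:
C = g * T / (2 * pi)
C = 9.81 * 16.66 / (2 * 3.14159...)
C = 163.434600 / 6.283185
C = 26.0114 m/s

26.0114


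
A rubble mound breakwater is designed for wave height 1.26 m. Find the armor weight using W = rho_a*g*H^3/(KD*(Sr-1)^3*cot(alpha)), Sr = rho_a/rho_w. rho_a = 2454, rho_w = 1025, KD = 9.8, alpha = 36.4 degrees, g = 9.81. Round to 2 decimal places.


Sr = rho_a / rho_w = 2454 / 1025 = 2.394146
(Sr - 1) = 1.394146
(Sr - 1)^3 = 2.709724
cot(36.4) = 1 / tan(36.4) = 1 / 0.737264 = 1.356367
Numerator = 2454 * 9.81 * 1.26^3 = 48156.5317
Denominator = 9.8 * 2.709724 * 1.356367 = 36.018729
W = 48156.5317 / 36.018729
W = 1336.99 N

1336.99


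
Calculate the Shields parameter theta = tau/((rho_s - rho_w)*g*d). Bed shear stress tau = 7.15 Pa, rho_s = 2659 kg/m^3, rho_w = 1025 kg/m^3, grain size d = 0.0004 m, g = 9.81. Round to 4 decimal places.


theta = tau / ((rho_s - rho_w) * g * d)
rho_s - rho_w = 2659 - 1025 = 1634
Denominator = 1634 * 9.81 * 0.0004 = 6.411816
theta = 7.15 / 6.411816
theta = 1.1151

1.1151


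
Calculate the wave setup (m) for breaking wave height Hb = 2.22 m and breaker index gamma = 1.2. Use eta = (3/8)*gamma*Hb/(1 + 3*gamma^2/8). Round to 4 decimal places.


eta = (3/8) * gamma * Hb / (1 + 3*gamma^2/8)
Numerator = (3/8) * 1.2 * 2.22 = 0.999000
Denominator = 1 + 3*1.2^2/8 = 1 + 0.540000 = 1.540000
eta = 0.999000 / 1.540000
eta = 0.6487 m

0.6487


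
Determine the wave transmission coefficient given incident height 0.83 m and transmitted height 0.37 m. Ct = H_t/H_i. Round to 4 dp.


Ct = H_t / H_i
Ct = 0.37 / 0.83
Ct = 0.4458

0.4458


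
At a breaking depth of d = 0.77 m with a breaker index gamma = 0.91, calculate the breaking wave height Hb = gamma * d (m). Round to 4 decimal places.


Hb = gamma * d
Hb = 0.91 * 0.77
Hb = 0.7007 m

0.7007


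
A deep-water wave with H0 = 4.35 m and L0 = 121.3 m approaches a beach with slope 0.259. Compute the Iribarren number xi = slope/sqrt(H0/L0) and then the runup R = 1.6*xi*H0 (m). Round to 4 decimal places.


xi = slope / sqrt(H0/L0)
H0/L0 = 4.35/121.3 = 0.035862
sqrt(0.035862) = 0.189371
xi = 0.259 / 0.189371 = 1.367683
R = 1.6 * xi * H0 = 1.6 * 1.367683 * 4.35
R = 9.5191 m

9.5191


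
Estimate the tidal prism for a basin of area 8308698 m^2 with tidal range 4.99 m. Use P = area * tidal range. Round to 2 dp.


Tidal prism = Area * Tidal range
P = 8308698 * 4.99
P = 41460403.02 m^3

41460403.02


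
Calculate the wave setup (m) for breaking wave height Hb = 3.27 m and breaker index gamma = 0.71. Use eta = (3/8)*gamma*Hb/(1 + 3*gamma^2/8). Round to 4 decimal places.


eta = (3/8) * gamma * Hb / (1 + 3*gamma^2/8)
Numerator = (3/8) * 0.71 * 3.27 = 0.870637
Denominator = 1 + 3*0.71^2/8 = 1 + 0.189038 = 1.189038
eta = 0.870637 / 1.189038
eta = 0.7322 m

0.7322


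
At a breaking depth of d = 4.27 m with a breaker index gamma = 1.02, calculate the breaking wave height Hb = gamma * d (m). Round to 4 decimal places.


Hb = gamma * d
Hb = 1.02 * 4.27
Hb = 4.3554 m

4.3554


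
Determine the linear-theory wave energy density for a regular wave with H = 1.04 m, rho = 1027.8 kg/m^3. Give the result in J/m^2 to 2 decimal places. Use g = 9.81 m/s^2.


E = (1/8) * rho * g * H^2
E = (1/8) * 1027.8 * 9.81 * 1.04^2
E = 0.125 * 1027.8 * 9.81 * 1.0816
E = 1363.18 J/m^2

1363.18


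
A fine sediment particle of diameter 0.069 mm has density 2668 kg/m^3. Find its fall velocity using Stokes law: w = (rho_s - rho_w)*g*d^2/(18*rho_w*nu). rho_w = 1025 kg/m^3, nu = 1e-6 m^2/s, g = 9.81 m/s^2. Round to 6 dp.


w = (rho_s - rho_w) * g * d^2 / (18 * rho_w * nu)
d = 0.069 mm = 0.000069 m
rho_s - rho_w = 2668 - 1025 = 1643
Numerator = 1643 * 9.81 * (0.000069)^2 = 0.000076736989
Denominator = 18 * 1025 * 1e-6 = 0.018450
w = 0.004159 m/s

0.004159


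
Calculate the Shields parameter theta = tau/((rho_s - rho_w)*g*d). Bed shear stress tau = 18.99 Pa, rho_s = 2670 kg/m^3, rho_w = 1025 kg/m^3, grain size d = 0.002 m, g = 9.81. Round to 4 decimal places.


theta = tau / ((rho_s - rho_w) * g * d)
rho_s - rho_w = 2670 - 1025 = 1645
Denominator = 1645 * 9.81 * 0.002 = 32.274900
theta = 18.99 / 32.274900
theta = 0.5884

0.5884


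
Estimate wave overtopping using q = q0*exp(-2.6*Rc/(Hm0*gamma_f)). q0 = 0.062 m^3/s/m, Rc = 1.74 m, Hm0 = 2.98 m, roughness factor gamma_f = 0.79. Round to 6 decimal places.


q = q0 * exp(-2.6 * Rc / (Hm0 * gamma_f))
Exponent = -2.6 * 1.74 / (2.98 * 0.79)
= -2.6 * 1.74 / 2.3542
= -1.921672
exp(-1.921672) = 0.146362
q = 0.062 * 0.146362
q = 0.009074 m^3/s/m

0.009074


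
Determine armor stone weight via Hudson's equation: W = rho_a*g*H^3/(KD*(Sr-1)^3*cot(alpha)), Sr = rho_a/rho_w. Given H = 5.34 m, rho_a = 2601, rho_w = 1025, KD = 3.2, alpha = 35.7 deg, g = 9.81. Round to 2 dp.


Sr = rho_a / rho_w = 2601 / 1025 = 2.537561
(Sr - 1) = 1.537561
(Sr - 1)^3 = 3.634938
cot(35.7) = 1 / tan(35.7) = 1 / 0.718573 = 1.391647
Numerator = 2601 * 9.81 * 5.34^3 = 3885376.6929
Denominator = 3.2 * 3.634938 * 1.391647 = 16.187366
W = 3885376.6929 / 16.187366
W = 240025.26 N

240025.26


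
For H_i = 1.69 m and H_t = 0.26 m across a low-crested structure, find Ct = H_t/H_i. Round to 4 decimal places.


Ct = H_t / H_i
Ct = 0.26 / 1.69
Ct = 0.1538

0.1538


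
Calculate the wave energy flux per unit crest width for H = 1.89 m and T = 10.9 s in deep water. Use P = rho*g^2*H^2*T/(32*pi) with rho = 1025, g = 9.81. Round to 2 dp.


P = rho * g^2 * H^2 * T / (32 * pi)
P = 1025 * 9.81^2 * 1.89^2 * 10.9 / (32 * pi)
P = 1025 * 96.2361 * 3.5721 * 10.9 / 100.53096
P = 38204.29 W/m

38204.29


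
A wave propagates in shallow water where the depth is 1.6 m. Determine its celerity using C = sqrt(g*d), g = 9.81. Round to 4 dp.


Using the shallow-water approximation:
C = sqrt(g * d) = sqrt(9.81 * 1.6)
C = sqrt(15.6960)
C = 3.9618 m/s

3.9618


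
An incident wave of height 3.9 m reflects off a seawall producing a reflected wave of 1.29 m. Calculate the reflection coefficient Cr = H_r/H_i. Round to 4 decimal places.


Cr = H_r / H_i
Cr = 1.29 / 3.9
Cr = 0.3308

0.3308


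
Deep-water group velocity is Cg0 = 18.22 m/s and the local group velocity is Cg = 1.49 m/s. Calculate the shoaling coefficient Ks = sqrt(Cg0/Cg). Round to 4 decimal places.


Ks = sqrt(Cg0 / Cg)
Ks = sqrt(18.22 / 1.49)
Ks = sqrt(12.2282)
Ks = 3.4969

3.4969


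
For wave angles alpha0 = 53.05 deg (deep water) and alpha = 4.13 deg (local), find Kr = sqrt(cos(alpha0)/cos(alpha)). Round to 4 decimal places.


Kr = sqrt(cos(alpha0) / cos(alpha))
cos(53.05) = 0.601118
cos(4.13) = 0.997403
Kr = sqrt(0.601118 / 0.997403)
Kr = sqrt(0.602683)
Kr = 0.7763

0.7763


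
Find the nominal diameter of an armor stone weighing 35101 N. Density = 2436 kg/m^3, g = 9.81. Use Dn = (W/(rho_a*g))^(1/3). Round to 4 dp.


V = W / (rho_a * g)
V = 35101 / (2436 * 9.81)
V = 35101 / 23897.16
V = 1.468836 m^3
Dn = V^(1/3) = 1.468836^(1/3)
Dn = 1.1367 m

1.1367


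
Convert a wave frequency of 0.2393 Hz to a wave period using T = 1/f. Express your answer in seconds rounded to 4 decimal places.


T = 1 / f
T = 1 / 0.2393
T = 4.1789 s

4.1789


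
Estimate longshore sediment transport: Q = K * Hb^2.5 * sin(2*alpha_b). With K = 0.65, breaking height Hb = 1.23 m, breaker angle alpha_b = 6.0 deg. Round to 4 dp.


Q = K * Hb^2.5 * sin(2 * alpha_b)
Hb^2.5 = 1.23^2.5 = 1.677887
sin(2 * 6.0) = sin(12.0) = 0.207912
Q = 0.65 * 1.677887 * 0.207912
Q = 0.2268 m^3/s

0.2268


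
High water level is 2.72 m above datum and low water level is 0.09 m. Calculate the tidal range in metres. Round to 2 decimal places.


Tidal range = High water - Low water
Tidal range = 2.72 - (0.09)
Tidal range = 2.63 m

2.63


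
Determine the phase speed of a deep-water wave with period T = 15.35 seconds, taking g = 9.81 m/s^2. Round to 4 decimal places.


We use the deep-water celerity formula:
C = g * T / (2 * pi)
C = 9.81 * 15.35 / (2 * 3.14159...)
C = 150.583500 / 6.283185
C = 23.9661 m/s

23.9661


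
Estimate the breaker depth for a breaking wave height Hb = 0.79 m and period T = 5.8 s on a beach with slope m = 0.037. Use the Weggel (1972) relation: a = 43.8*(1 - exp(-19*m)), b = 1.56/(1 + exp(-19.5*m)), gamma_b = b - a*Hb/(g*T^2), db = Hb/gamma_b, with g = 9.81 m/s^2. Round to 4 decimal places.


a = 43.8 * (1 - exp(-19 * m))
exp(-19 * 0.037) = exp(-0.7030) = 0.495098
a = 43.8 * (1 - 0.495098) = 22.114717
b = 1.56 / (1 + exp(-19.5 * m))
exp(-19.5 * 0.037) = exp(-0.7215) = 0.486023
b = 1.56 / (1 + 0.486023) = 1.049782
Hb / (g * T^2) = 0.79 / (9.81 * 5.8^2) = 0.79 / 330.0084 = 0.00239388
gamma_b = b - a * Hb/(g*T^2) = 1.049782 - 22.114717 * 0.00239388 = 0.996842
db = Hb / gamma_b = 0.79 / 0.996842
db = 0.7925 m

0.7925


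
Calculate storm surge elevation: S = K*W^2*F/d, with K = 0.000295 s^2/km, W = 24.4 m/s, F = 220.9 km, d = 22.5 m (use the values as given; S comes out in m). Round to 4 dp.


S = K * W^2 * F / d
W^2 = 24.4^2 = 595.36
S = 0.000295 * 595.36 * 220.9 / 22.5
Numerator = 0.000295 * 595.36 * 220.9 = 38.796932
S = 38.796932 / 22.5 = 1.7243 m

1.7243


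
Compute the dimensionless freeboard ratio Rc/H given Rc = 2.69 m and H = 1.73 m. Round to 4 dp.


Relative freeboard = Rc / H
= 2.69 / 1.73
= 1.5549

1.5549


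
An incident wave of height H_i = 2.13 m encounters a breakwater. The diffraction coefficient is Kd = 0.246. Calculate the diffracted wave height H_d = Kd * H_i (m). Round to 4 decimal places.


H_d = Kd * H_i
H_d = 0.246 * 2.13
H_d = 0.5240 m

0.5240


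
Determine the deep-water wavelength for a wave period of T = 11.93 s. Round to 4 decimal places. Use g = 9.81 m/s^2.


L0 = g * T^2 / (2 * pi)
L0 = 9.81 * 11.93^2 / (2 * pi)
L0 = 9.81 * 142.3249 / 6.28319
L0 = 1396.2073 / 6.28319
L0 = 222.2133 m

222.2133


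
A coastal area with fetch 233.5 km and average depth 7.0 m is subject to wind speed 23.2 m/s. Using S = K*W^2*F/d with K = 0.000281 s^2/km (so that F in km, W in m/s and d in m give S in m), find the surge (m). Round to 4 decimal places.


S = K * W^2 * F / d
W^2 = 23.2^2 = 538.24
S = 0.000281 * 538.24 * 233.5 / 7.0
Numerator = 0.000281 * 538.24 * 233.5 = 35.315810
S = 35.315810 / 7.0 = 5.0451 m

5.0451


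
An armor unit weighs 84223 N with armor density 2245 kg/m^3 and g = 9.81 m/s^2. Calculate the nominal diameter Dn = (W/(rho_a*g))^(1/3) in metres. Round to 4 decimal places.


V = W / (rho_a * g)
V = 84223 / (2245 * 9.81)
V = 84223 / 22023.45
V = 3.824242 m^3
Dn = V^(1/3) = 3.824242^(1/3)
Dn = 1.5638 m

1.5638


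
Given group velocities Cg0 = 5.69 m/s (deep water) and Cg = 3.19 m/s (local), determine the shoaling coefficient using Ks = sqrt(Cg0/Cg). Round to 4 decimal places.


Ks = sqrt(Cg0 / Cg)
Ks = sqrt(5.69 / 3.19)
Ks = sqrt(1.7837)
Ks = 1.3356

1.3356


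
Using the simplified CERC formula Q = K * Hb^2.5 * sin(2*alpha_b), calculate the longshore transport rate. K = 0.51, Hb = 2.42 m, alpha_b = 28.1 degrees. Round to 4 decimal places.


Q = K * Hb^2.5 * sin(2 * alpha_b)
Hb^2.5 = 2.42^2.5 = 9.110420
sin(2 * 28.1) = sin(56.2) = 0.830984
Q = 0.51 * 9.110420 * 0.830984
Q = 3.8610 m^3/s

3.8610


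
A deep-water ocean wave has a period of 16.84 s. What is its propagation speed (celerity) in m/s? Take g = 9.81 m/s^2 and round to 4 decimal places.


We use the deep-water celerity formula:
C = g * T / (2 * pi)
C = 9.81 * 16.84 / (2 * 3.14159...)
C = 165.200400 / 6.283185
C = 26.2925 m/s

26.2925


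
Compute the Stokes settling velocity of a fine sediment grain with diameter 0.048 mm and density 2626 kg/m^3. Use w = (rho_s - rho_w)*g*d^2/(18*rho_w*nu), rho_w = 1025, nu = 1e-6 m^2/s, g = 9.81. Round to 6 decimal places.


w = (rho_s - rho_w) * g * d^2 / (18 * rho_w * nu)
d = 0.048 mm = 0.000048 m
rho_s - rho_w = 2626 - 1025 = 1601
Numerator = 1601 * 9.81 * (0.000048)^2 = 0.000036186186
Denominator = 18 * 1025 * 1e-6 = 0.018450
w = 0.001961 m/s

0.001961


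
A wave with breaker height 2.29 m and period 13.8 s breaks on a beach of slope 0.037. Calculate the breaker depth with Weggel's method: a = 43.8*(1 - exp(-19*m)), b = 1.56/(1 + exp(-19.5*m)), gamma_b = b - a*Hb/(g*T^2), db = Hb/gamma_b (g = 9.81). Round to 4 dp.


a = 43.8 * (1 - exp(-19 * m))
exp(-19 * 0.037) = exp(-0.7030) = 0.495098
a = 43.8 * (1 - 0.495098) = 22.114717
b = 1.56 / (1 + exp(-19.5 * m))
exp(-19.5 * 0.037) = exp(-0.7215) = 0.486023
b = 1.56 / (1 + 0.486023) = 1.049782
Hb / (g * T^2) = 2.29 / (9.81 * 13.8^2) = 2.29 / 1868.2164 = 0.00122577
gamma_b = b - a * Hb/(g*T^2) = 1.049782 - 22.114717 * 0.00122577 = 1.022675
db = Hb / gamma_b = 2.29 / 1.022675
db = 2.2392 m

2.2392


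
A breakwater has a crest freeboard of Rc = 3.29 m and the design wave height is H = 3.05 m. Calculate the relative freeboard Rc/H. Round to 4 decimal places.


Relative freeboard = Rc / H
= 3.29 / 3.05
= 1.0787

1.0787


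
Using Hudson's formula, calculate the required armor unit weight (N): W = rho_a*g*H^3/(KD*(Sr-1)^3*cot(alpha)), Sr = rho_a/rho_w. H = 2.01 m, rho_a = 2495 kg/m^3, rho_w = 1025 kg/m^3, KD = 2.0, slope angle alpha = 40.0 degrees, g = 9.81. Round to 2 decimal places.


Sr = rho_a / rho_w = 2495 / 1025 = 2.434146
(Sr - 1) = 1.434146
(Sr - 1)^3 = 2.949717
cot(40.0) = 1 / tan(40.0) = 1 / 0.839100 = 1.191754
Numerator = 2495 * 9.81 * 2.01^3 = 198759.4240
Denominator = 2.0 * 2.949717 * 1.191754 = 7.030673
W = 198759.4240 / 7.030673
W = 28270.33 N

28270.33


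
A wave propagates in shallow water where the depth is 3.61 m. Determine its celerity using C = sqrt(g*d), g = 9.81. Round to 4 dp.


Using the shallow-water approximation:
C = sqrt(g * d) = sqrt(9.81 * 3.61)
C = sqrt(35.4141)
C = 5.9510 m/s

5.9510


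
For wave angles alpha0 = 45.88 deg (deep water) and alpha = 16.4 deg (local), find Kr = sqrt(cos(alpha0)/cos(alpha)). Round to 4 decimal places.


Kr = sqrt(cos(alpha0) / cos(alpha))
cos(45.88) = 0.696163
cos(16.4) = 0.959314
Kr = sqrt(0.696163 / 0.959314)
Kr = sqrt(0.725689)
Kr = 0.8519

0.8519


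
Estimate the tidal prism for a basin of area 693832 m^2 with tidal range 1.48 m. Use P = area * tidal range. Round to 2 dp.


Tidal prism = Area * Tidal range
P = 693832 * 1.48
P = 1026871.36 m^3

1026871.36


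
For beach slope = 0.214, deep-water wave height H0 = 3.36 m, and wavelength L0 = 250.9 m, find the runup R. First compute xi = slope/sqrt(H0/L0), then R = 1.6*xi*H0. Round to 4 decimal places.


xi = slope / sqrt(H0/L0)
H0/L0 = 3.36/250.9 = 0.013392
sqrt(0.013392) = 0.115723
xi = 0.214 / 0.115723 = 1.849245
R = 1.6 * xi * H0 = 1.6 * 1.849245 * 3.36
R = 9.9415 m

9.9415


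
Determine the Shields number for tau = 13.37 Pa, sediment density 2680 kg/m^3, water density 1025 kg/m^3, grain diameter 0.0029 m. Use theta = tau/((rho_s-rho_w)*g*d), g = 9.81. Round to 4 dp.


theta = tau / ((rho_s - rho_w) * g * d)
rho_s - rho_w = 2680 - 1025 = 1655
Denominator = 1655 * 9.81 * 0.0029 = 47.083095
theta = 13.37 / 47.083095
theta = 0.2840

0.2840


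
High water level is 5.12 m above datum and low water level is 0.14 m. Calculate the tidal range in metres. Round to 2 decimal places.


Tidal range = High water - Low water
Tidal range = 5.12 - (0.14)
Tidal range = 4.98 m

4.98


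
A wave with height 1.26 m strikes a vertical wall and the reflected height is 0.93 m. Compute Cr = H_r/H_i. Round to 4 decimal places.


Cr = H_r / H_i
Cr = 0.93 / 1.26
Cr = 0.7381

0.7381


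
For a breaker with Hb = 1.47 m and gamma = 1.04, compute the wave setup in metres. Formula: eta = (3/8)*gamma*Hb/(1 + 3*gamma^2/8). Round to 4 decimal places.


eta = (3/8) * gamma * Hb / (1 + 3*gamma^2/8)
Numerator = (3/8) * 1.04 * 1.47 = 0.573300
Denominator = 1 + 3*1.04^2/8 = 1 + 0.405600 = 1.405600
eta = 0.573300 / 1.405600
eta = 0.4079 m

0.4079


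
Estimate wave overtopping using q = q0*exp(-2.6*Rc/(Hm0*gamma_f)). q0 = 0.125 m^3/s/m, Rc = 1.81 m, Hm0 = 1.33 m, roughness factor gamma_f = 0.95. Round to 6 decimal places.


q = q0 * exp(-2.6 * Rc / (Hm0 * gamma_f))
Exponent = -2.6 * 1.81 / (1.33 * 0.95)
= -2.6 * 1.81 / 1.2635
= -3.724575
exp(-3.724575) = 0.024123
q = 0.125 * 0.024123
q = 0.003015 m^3/s/m

0.003015


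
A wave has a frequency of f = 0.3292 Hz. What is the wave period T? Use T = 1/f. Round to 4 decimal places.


T = 1 / f
T = 1 / 0.3292
T = 3.0377 s

3.0377


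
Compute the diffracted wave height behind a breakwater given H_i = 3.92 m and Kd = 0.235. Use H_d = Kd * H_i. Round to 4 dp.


H_d = Kd * H_i
H_d = 0.235 * 3.92
H_d = 0.9212 m

0.9212


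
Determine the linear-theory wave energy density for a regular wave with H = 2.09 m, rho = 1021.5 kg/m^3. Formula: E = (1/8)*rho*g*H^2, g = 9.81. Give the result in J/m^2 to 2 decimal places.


E = (1/8) * rho * g * H^2
E = (1/8) * 1021.5 * 9.81 * 2.09^2
E = 0.125 * 1021.5 * 9.81 * 4.3681
E = 5471.54 J/m^2

5471.54


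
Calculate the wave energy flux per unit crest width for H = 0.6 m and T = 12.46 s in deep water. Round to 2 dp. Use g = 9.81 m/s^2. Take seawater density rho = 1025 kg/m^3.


P = rho * g^2 * H^2 * T / (32 * pi)
P = 1025 * 9.81^2 * 0.6^2 * 12.46 / (32 * pi)
P = 1025 * 96.2361 * 0.3600 * 12.46 / 100.53096
P = 4401.32 W/m

4401.32


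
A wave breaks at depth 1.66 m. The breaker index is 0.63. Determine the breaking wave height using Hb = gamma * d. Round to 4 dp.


Hb = gamma * d
Hb = 0.63 * 1.66
Hb = 1.0458 m

1.0458


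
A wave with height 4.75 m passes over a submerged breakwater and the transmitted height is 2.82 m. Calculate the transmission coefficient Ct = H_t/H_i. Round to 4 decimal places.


Ct = H_t / H_i
Ct = 2.82 / 4.75
Ct = 0.5937

0.5937


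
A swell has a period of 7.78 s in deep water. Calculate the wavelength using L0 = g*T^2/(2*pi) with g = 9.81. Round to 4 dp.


L0 = g * T^2 / (2 * pi)
L0 = 9.81 * 7.78^2 / (2 * pi)
L0 = 9.81 * 60.5284 / 6.28319
L0 = 593.7836 / 6.28319
L0 = 94.5036 m

94.5036


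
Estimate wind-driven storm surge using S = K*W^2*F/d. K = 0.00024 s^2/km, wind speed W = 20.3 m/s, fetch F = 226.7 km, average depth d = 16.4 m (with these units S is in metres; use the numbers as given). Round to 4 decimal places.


S = K * W^2 * F / d
W^2 = 20.3^2 = 412.09
S = 0.00024 * 412.09 * 226.7 / 16.4
Numerator = 0.00024 * 412.09 * 226.7 = 22.420993
S = 22.420993 / 16.4 = 1.3671 m

1.3671


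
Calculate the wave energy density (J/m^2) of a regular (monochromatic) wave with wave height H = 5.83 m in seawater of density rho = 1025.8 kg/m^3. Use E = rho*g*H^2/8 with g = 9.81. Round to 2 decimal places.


E = (1/8) * rho * g * H^2
E = (1/8) * 1025.8 * 9.81 * 5.83^2
E = 0.125 * 1025.8 * 9.81 * 33.9889
E = 42754.20 J/m^2

42754.20


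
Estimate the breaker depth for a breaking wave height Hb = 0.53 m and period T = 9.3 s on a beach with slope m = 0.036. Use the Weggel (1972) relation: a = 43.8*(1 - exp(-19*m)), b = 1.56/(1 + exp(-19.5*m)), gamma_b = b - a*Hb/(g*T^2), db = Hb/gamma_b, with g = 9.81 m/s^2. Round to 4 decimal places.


a = 43.8 * (1 - exp(-19 * m))
exp(-19 * 0.036) = exp(-0.6840) = 0.504595
a = 43.8 * (1 - 0.504595) = 21.698758
b = 1.56 / (1 + exp(-19.5 * m))
exp(-19.5 * 0.036) = exp(-0.7020) = 0.495593
b = 1.56 / (1 + 0.495593) = 1.043064
Hb / (g * T^2) = 0.53 / (9.81 * 9.3^2) = 0.53 / 848.4669 = 0.00062466
gamma_b = b - a * Hb/(g*T^2) = 1.043064 - 21.698758 * 0.00062466 = 1.029510
db = Hb / gamma_b = 0.53 / 1.029510
db = 0.5148 m

0.5148


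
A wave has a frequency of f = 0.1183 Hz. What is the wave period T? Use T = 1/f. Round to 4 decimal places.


T = 1 / f
T = 1 / 0.1183
T = 8.4531 s

8.4531


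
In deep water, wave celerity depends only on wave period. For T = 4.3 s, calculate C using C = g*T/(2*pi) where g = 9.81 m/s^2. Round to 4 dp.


We use the deep-water celerity formula:
C = g * T / (2 * pi)
C = 9.81 * 4.3 / (2 * 3.14159...)
C = 42.183000 / 6.283185
C = 6.7136 m/s

6.7136


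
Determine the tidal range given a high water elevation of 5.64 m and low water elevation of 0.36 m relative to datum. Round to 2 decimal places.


Tidal range = High water - Low water
Tidal range = 5.64 - (0.36)
Tidal range = 5.28 m

5.28


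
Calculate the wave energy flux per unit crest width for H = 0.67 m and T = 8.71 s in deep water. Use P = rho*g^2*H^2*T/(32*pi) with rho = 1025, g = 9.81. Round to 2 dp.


P = rho * g^2 * H^2 * T / (32 * pi)
P = 1025 * 9.81^2 * 0.67^2 * 8.71 / (32 * pi)
P = 1025 * 96.2361 * 0.4489 * 8.71 / 100.53096
P = 3836.45 W/m

3836.45


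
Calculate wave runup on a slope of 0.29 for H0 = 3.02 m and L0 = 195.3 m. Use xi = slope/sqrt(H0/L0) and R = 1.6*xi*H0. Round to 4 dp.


xi = slope / sqrt(H0/L0)
H0/L0 = 3.02/195.3 = 0.015463
sqrt(0.015463) = 0.124352
xi = 0.29 / 0.124352 = 2.332092
R = 1.6 * xi * H0 = 1.6 * 2.332092 * 3.02
R = 11.2687 m

11.2687


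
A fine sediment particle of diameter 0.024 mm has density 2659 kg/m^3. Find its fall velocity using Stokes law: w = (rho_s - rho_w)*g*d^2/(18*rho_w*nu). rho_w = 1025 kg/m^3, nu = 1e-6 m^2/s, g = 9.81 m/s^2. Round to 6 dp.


w = (rho_s - rho_w) * g * d^2 / (18 * rho_w * nu)
d = 0.024 mm = 0.000024 m
rho_s - rho_w = 2659 - 1025 = 1634
Numerator = 1634 * 9.81 * (0.000024)^2 = 0.000009233015
Denominator = 18 * 1025 * 1e-6 = 0.018450
w = 0.000500 m/s

0.000500


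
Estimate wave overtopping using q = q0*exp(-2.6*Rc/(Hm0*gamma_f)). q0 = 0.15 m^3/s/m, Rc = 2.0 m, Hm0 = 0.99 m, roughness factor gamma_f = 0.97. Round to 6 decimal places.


q = q0 * exp(-2.6 * Rc / (Hm0 * gamma_f))
Exponent = -2.6 * 2.0 / (0.99 * 0.97)
= -2.6 * 2.0 / 0.9603
= -5.414974
exp(-5.414974) = 0.004449
q = 0.15 * 0.004449
q = 0.000667 m^3/s/m

0.000667


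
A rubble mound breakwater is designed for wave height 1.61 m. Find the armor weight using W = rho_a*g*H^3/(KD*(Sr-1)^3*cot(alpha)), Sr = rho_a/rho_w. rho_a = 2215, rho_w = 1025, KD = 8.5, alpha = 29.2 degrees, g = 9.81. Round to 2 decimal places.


Sr = rho_a / rho_w = 2215 / 1025 = 2.160976
(Sr - 1) = 1.160976
(Sr - 1)^3 = 1.564838
cot(29.2) = 1 / tan(29.2) = 1 / 0.558881 = 1.789289
Numerator = 2215 * 9.81 * 1.61^3 = 90681.8488
Denominator = 8.5 * 1.564838 * 1.789289 = 23.799552
W = 90681.8488 / 23.799552
W = 3810.23 N

3810.23


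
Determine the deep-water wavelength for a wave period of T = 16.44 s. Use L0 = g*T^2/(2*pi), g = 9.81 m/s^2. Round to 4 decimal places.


L0 = g * T^2 / (2 * pi)
L0 = 9.81 * 16.44^2 / (2 * pi)
L0 = 9.81 * 270.2736 / 6.28319
L0 = 2651.3840 / 6.28319
L0 = 421.9809 m

421.9809


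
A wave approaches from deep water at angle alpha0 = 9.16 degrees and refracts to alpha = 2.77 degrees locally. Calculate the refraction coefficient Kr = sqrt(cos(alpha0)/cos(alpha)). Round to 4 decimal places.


Kr = sqrt(cos(alpha0) / cos(alpha))
cos(9.16) = 0.987248
cos(2.77) = 0.998832
Kr = sqrt(0.987248 / 0.998832)
Kr = sqrt(0.988403)
Kr = 0.9942

0.9942


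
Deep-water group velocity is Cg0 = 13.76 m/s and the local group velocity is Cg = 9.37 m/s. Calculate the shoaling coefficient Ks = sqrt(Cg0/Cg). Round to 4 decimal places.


Ks = sqrt(Cg0 / Cg)
Ks = sqrt(13.76 / 9.37)
Ks = sqrt(1.4685)
Ks = 1.2118

1.2118


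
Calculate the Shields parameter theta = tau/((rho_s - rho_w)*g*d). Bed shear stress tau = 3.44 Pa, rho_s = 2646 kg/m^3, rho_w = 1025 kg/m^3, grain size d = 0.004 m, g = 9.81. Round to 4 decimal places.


theta = tau / ((rho_s - rho_w) * g * d)
rho_s - rho_w = 2646 - 1025 = 1621
Denominator = 1621 * 9.81 * 0.004 = 63.608040
theta = 3.44 / 63.608040
theta = 0.0541

0.0541


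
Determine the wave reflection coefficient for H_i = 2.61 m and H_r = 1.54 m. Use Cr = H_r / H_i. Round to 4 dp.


Cr = H_r / H_i
Cr = 1.54 / 2.61
Cr = 0.5900

0.5900


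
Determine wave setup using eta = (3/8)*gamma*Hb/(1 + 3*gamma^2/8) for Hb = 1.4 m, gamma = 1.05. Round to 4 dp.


eta = (3/8) * gamma * Hb / (1 + 3*gamma^2/8)
Numerator = (3/8) * 1.05 * 1.4 = 0.551250
Denominator = 1 + 3*1.05^2/8 = 1 + 0.413438 = 1.413438
eta = 0.551250 / 1.413438
eta = 0.3900 m

0.3900


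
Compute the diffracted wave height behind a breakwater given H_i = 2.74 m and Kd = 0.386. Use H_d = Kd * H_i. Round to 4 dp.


H_d = Kd * H_i
H_d = 0.386 * 2.74
H_d = 1.0576 m

1.0576


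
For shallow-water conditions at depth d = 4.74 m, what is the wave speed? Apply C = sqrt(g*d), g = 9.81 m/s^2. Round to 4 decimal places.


Using the shallow-water approximation:
C = sqrt(g * d) = sqrt(9.81 * 4.74)
C = sqrt(46.4994)
C = 6.8190 m/s

6.8190


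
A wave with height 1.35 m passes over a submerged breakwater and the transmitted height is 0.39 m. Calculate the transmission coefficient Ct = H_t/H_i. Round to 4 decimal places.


Ct = H_t / H_i
Ct = 0.39 / 1.35
Ct = 0.2889

0.2889


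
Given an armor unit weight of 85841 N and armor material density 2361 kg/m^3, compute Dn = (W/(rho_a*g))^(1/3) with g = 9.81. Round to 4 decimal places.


V = W / (rho_a * g)
V = 85841 / (2361 * 9.81)
V = 85841 / 23161.41
V = 3.706208 m^3
Dn = V^(1/3) = 3.706208^(1/3)
Dn = 1.5475 m

1.5475
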